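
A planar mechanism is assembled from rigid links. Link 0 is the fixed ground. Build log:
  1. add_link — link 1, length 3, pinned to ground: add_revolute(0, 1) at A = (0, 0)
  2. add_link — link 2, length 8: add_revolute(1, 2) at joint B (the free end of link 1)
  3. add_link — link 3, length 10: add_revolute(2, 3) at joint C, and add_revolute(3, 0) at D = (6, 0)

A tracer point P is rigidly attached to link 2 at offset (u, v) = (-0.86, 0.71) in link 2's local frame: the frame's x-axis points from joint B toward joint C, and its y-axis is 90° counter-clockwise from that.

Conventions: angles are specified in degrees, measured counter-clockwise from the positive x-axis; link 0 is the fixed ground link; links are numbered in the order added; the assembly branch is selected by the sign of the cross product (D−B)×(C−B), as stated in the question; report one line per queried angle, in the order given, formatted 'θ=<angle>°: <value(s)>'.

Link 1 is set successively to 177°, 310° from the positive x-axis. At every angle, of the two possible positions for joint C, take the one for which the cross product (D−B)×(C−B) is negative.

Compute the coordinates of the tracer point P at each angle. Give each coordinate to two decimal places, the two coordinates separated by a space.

A=(0,0), D=(6.00,0)
θ=177°: B = A + 3.00·(cos177°, sin177°) = (-2.9959, 0.1570)
θ=177°: |BD| = 8.9973
θ=177°: circle(B,8.00) ∩ circle(D,10.00): a=2.4980, h=7.6000
θ=177°:   candidates: C₊=(-0.3656,7.7123) cross=68.379; C₋=(-0.6309,-7.4854) cross=-68.379
θ=177°:   branch - wants cross < 0 → take C=(-0.6309,-7.4854) (cross=-68.379)
θ=177°: ex = (C−B)/|BC| = (0.2956,-0.9553); ey = (0.9553,0.2956)
θ=177°: P = B + -0.86·ex + 0.71·ey = (-2.5719,1.1885)
θ=310°: B = A + 3.00·(cos310°, sin310°) = (1.9284, -2.2981)
θ=310°: |BD| = 4.6754
θ=310°: circle(B,8.00) ∩ circle(D,10.00): a=-1.5122, h=7.8558
θ=310°:   candidates: C₊=(-3.2499,3.7998) cross=36.729; C₋=(4.4728,-9.8827) cross=-36.729
θ=310°:   branch - wants cross < 0 → take C=(4.4728,-9.8827) (cross=-36.729)
θ=310°: ex = (C−B)/|BC| = (0.3181,-0.9481); ey = (0.9481,0.3181)
θ=310°: P = B + -0.86·ex + 0.71·ey = (2.3280,-1.2570)

θ=177°: -2.57 1.19
θ=310°: 2.33 -1.26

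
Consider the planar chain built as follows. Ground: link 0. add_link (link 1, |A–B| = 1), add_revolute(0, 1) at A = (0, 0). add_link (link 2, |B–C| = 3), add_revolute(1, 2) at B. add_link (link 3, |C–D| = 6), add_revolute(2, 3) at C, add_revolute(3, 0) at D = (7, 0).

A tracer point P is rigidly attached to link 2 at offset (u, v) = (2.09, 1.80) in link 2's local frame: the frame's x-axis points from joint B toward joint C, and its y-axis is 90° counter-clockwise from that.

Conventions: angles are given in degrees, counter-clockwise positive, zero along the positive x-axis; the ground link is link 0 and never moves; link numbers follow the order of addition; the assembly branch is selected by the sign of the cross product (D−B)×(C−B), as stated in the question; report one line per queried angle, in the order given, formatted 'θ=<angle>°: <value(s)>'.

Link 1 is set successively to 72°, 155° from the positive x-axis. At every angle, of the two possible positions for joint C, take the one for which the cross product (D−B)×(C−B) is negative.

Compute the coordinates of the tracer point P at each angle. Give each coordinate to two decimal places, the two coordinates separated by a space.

A=(0,0), D=(7.00,0)
θ=72°: B = A + 1.00·(cos72°, sin72°) = (0.3090, 0.9511)
θ=72°: |BD| = 6.7582
θ=72°: circle(B,3.00) ∩ circle(D,6.00): a=1.3816, h=2.6630
θ=72°:   candidates: C₊=(2.0516,3.3931) cross=17.997; C₋=(1.3021,-1.8798) cross=-17.997
θ=72°:   branch - wants cross < 0 → take C=(1.3021,-1.8798) (cross=-17.997)
θ=72°: ex = (C−B)/|BC| = (0.3310,-0.9436); ey = (0.9436,0.3310)
θ=72°: P = B + 2.09·ex + 1.80·ey = (2.6994,-0.4253)
θ=155°: B = A + 1.00·(cos155°, sin155°) = (-0.9063, 0.4226)
θ=155°: |BD| = 7.9176
θ=155°: circle(B,3.00) ∩ circle(D,6.00): a=2.2537, h=1.9801
θ=155°:   candidates: C₊=(1.4499,2.2796) cross=15.677; C₋=(1.2385,-1.6749) cross=-15.677
θ=155°:   branch - wants cross < 0 → take C=(1.2385,-1.6749) (cross=-15.677)
θ=155°: ex = (C−B)/|BC| = (0.7149,-0.6992); ey = (0.6992,0.7149)
θ=155°: P = B + 2.09·ex + 1.80·ey = (1.8465,0.2482)

θ=72°: 2.70 -0.43
θ=155°: 1.85 0.25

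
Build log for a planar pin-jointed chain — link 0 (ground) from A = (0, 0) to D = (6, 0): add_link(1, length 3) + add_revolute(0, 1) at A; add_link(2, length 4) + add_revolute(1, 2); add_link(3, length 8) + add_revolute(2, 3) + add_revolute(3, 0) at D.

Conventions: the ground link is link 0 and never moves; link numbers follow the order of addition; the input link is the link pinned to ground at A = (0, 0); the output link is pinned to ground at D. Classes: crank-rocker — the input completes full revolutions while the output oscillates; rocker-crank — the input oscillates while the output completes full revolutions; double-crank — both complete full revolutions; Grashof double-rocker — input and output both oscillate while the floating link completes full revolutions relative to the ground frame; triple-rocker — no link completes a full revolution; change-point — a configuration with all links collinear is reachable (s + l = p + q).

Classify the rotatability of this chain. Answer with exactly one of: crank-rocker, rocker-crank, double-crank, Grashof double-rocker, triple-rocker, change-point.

lengths: ground=6, input=3, coupler=4, output=8
sorted: s=3 (shortest), l=8 (longest), p+q=10
s + l = 11 vs p + q = 10
s + l > p + q → non-Grashof → no link fully rotates → triple-rocker

triple-rocker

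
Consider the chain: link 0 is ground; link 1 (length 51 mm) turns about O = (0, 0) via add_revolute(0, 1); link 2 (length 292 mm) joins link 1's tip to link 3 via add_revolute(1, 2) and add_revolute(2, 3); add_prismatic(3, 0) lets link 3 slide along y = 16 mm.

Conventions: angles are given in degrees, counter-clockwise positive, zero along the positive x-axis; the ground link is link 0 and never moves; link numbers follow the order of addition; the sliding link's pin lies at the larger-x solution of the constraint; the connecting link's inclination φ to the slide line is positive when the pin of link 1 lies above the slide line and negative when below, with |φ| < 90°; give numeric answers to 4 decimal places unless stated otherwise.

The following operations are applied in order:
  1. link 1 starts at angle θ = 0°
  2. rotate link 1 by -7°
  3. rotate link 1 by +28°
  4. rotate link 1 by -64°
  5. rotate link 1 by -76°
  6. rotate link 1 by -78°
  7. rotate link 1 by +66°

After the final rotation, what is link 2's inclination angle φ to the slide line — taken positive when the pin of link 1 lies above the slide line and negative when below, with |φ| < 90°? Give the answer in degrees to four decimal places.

geometry: r = 51 mm, L = 292 mm, e = 16 mm; θ starts at 0°
rotate link 1 by -7°: θ ← 0° -7° = -7°
rotate link 1 by +28°: θ ← -7° +28° = 21°
rotate link 1 by -64°: θ ← 21° -64° = -43°
rotate link 1 by -76°: θ ← -43° -76° = -119°
rotate link 1 by -78°: θ ← -119° -78° = -197°
rotate link 1 by +66°: θ ← -197° +66° = -131°
h = r sin θ − e = -38.490189 − 16 = -54.490189
sin φ = h / L = -54.490189 / 292 = -0.18661023
φ = arcsin(-0.18661023) = -10.755027°

-10.7550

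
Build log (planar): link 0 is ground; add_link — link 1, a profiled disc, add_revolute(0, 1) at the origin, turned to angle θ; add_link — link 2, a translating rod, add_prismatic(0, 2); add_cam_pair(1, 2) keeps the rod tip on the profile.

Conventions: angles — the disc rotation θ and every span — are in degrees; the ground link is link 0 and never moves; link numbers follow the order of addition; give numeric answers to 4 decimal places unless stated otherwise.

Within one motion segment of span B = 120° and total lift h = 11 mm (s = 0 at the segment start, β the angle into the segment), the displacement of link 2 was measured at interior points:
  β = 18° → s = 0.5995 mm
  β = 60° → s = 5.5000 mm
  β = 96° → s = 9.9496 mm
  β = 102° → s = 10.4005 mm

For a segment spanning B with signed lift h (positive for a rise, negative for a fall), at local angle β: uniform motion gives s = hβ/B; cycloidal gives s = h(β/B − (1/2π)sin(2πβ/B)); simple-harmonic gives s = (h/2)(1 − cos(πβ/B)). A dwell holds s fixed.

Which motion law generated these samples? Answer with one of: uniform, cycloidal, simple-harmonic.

candidates at β/B = r: uniform s = h·r (linear in β); cycloidal s = h·(r − sin(2πr)/(2π)); simple-harmonic s = (h/2)(1 − cos(πr))
β=18°: printed 0.5995 | uniform 1.6500, cycloidal 0.2337, simple-harmonic 0.5995
β=60°: printed 5.5000 | uniform 5.5000, cycloidal 5.5000, simple-harmonic 5.5000
β=96°: printed 9.9496 | uniform 8.8000, cycloidal 10.4650, simple-harmonic 9.9496
β=102°: printed 10.4005 | uniform 9.3500, cycloidal 10.7663, simple-harmonic 10.4005
only one law matches every sample → simple-harmonic

simple-harmonic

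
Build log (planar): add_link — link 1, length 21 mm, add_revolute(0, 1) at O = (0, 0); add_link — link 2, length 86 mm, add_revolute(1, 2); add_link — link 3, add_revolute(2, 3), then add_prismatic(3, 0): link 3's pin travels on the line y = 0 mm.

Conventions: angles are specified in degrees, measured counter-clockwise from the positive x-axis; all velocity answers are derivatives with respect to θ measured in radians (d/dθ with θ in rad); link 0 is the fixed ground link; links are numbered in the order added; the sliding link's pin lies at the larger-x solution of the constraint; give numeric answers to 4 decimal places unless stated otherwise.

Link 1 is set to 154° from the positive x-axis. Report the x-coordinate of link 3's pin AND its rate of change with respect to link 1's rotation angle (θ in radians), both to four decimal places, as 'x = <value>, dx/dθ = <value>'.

geometry: r = 21 mm, L = 86 mm, e = 0 mm
crank pin P = (r cos θ, r sin θ) = (-18.874675, 9.205794)
h = r sin θ − e = 9.205794 − 0 = 9.205794
x = r cos θ + √(L² − h²) = -18.874675 + 85.505867 = 66.631192
dx/dθ = −r sin θ − h·r cos θ/√(L² − h²) (θ in radians; h = 9.205794) = -7.173695

x = 66.6312, dx/dθ = -7.1737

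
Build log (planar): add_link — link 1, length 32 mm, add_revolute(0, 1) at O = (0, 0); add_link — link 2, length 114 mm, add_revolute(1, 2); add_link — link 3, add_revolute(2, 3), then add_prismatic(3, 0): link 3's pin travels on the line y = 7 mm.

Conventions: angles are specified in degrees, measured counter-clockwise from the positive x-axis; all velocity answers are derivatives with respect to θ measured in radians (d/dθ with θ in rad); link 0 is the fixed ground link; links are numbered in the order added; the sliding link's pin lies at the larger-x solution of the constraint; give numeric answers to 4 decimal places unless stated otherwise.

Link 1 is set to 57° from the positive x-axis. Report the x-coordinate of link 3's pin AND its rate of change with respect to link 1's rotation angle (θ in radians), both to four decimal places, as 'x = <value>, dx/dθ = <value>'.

geometry: r = 32 mm, L = 114 mm, e = 7 mm
crank pin P = (r cos θ, r sin θ) = (17.428449, 26.837458)
h = r sin θ − e = 26.837458 − 7 = 19.837458
x = r cos θ + √(L² − h²) = 17.428449 + 112.260747 = 129.689196
dx/dθ = −r sin θ − h·r cos θ/√(L² − h²) (θ in radians; h = 19.837458) = -29.917218

x = 129.6892, dx/dθ = -29.9172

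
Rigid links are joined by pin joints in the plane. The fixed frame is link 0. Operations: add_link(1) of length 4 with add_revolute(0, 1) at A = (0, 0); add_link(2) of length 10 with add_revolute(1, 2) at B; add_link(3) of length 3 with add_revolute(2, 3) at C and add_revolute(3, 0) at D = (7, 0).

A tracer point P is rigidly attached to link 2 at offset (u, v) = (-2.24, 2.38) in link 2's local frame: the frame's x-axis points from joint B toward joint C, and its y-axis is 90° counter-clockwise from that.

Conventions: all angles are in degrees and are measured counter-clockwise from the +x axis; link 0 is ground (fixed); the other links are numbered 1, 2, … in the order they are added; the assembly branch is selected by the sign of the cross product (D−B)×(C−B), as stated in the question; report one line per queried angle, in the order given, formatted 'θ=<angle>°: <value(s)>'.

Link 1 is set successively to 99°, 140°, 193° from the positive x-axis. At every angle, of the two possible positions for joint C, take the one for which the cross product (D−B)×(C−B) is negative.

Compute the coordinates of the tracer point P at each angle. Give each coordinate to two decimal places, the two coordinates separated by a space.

A=(0,0), D=(7.00,0)
θ=99°: B = A + 4.00·(cos99°, sin99°) = (-0.6257, 3.9508)
θ=99°: |BD| = 8.5884
θ=99°: circle(B,10.00) ∩ circle(D,3.00): a=9.5920, h=2.8271
θ=99°:   candidates: C₊=(9.1917,2.0485) cross=24.280; C₋=(6.5907,-2.9719) cross=-24.280
θ=99°:   branch - wants cross < 0 → take C=(6.5907,-2.9719) (cross=-24.280)
θ=99°: ex = (C−B)/|BC| = (0.7216,-0.6923); ey = (0.6923,0.7216)
θ=99°: P = B + -2.24·ex + 2.38·ey = (-0.5946,7.2189)
θ=140°: B = A + 4.00·(cos140°, sin140°) = (-3.0642, 2.5712)
θ=140°: |BD| = 10.3874
θ=140°: circle(B,10.00) ∩ circle(D,3.00): a=9.5740, h=2.8876
θ=140°:   candidates: C₊=(6.9267,2.9991) cross=29.995; C₋=(5.4971,-2.5964) cross=-29.995
θ=140°:   branch - wants cross < 0 → take C=(5.4971,-2.5964) (cross=-29.995)
θ=140°: ex = (C−B)/|BC| = (0.8561,-0.5168); ey = (0.5168,0.8561)
θ=140°: P = B + -2.24·ex + 2.38·ey = (-3.7520,5.7663)
θ=193°: B = A + 4.00·(cos193°, sin193°) = (-3.8975, -0.8998)
θ=193°: |BD| = 10.9346
θ=193°: circle(B,10.00) ∩ circle(D,3.00): a=9.6284, h=2.7007
θ=193°:   candidates: C₊=(5.4760,2.5841) cross=29.531; C₋=(5.9205,-2.7991) cross=-29.531
θ=193°:   branch - wants cross < 0 → take C=(5.9205,-2.7991) (cross=-29.531)
θ=193°: ex = (C−B)/|BC| = (0.9818,-0.1899); ey = (0.1899,0.9818)
θ=193°: P = B + -2.24·ex + 2.38·ey = (-5.6447,1.8623)

θ=99°: -0.59 7.22
θ=140°: -3.75 5.77
θ=193°: -5.64 1.86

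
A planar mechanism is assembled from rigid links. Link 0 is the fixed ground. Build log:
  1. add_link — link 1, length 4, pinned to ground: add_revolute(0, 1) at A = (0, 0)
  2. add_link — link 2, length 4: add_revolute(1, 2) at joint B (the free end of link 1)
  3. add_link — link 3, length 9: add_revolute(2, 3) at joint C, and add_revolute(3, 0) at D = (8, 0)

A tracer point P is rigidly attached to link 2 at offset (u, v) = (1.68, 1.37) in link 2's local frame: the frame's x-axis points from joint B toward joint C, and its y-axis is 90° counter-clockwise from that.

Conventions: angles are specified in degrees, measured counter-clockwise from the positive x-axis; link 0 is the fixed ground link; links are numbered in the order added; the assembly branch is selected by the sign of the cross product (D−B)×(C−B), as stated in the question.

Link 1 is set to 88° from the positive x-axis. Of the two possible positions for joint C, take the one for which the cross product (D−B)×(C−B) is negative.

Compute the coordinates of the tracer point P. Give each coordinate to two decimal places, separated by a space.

A=(0,0), D=(8.00,0)
B = A + 4.00·(cos88°, sin88°) = (0.1396, 3.9976)
|BD| = 8.8185
circle(B,4.00) ∩ circle(D,9.00): a=0.7238, h=3.9340
  candidates: C₊=(2.5681,7.1760) cross=34.692; C₋=(-0.9985,0.1629) cross=-34.692
  branch - wants cross < 0 → take C=(-0.9985,0.1629) (cross=-34.692)
ex = (C−B)/|BC| = (-0.2845,-0.9587); ey = (0.9587,-0.2845)
P = B + 1.68·ex + 1.37·ey = (0.9750,1.9972)

0.97 2.00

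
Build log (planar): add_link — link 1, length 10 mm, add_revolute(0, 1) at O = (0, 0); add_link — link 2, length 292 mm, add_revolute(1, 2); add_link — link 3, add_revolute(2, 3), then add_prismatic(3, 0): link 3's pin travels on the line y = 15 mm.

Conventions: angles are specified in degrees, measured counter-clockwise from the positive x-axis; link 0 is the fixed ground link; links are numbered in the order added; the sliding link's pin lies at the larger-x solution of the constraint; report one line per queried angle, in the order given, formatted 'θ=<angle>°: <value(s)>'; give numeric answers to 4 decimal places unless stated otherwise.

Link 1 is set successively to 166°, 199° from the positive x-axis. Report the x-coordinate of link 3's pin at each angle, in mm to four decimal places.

geometry: r = 10 mm, L = 292 mm, e = 15 mm
θ=166°: crank pin P = (r cos θ, r sin θ) = (-9.702957, 2.419219)
θ=166°: h = r sin θ − e = 2.419219 − 15 = -12.580781
θ=166°: x = r cos θ + √(L² − h²) = -9.702957 + 291.728853 = 282.025896
θ=199°: crank pin P = (r cos θ, r sin θ) = (-9.455186, -3.255682)
θ=199°: h = r sin θ − e = -3.255682 − 15 = -18.255682
θ=199°: x = r cos θ + √(L² − h²) = -9.455186 + 291.428774 = 281.973588

θ=166°: 282.0259
θ=199°: 281.9736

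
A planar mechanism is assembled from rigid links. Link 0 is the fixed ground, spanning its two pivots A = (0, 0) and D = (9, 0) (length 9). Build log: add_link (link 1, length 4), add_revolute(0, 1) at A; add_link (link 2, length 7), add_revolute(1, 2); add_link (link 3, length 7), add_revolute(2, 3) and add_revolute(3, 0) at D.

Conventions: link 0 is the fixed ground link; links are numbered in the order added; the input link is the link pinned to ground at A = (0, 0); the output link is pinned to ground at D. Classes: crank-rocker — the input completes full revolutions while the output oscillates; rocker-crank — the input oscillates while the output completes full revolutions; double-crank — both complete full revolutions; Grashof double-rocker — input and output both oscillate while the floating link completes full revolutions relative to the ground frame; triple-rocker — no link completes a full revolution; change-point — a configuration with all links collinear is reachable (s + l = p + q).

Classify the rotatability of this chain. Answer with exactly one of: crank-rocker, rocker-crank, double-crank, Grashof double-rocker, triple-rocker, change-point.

lengths: ground=9, input=4, coupler=7, output=7
sorted: s=4 (shortest), l=9 (longest), p+q=14
s + l = 13 vs p + q = 14
s + l < p + q (Grashof) with shortest = input link → crank-rocker

crank-rocker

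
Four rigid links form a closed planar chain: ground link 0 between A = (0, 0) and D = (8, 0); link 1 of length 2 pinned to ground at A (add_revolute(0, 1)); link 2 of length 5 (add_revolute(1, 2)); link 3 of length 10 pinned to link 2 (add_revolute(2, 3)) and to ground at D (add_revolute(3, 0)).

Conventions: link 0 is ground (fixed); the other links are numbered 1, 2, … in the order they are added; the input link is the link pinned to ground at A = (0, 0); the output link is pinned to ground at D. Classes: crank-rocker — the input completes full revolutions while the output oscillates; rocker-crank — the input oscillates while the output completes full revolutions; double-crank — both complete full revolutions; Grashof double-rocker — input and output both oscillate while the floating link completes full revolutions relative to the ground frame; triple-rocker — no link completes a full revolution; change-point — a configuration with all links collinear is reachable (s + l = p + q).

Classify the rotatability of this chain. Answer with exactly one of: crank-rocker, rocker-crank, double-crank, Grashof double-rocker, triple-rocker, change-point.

lengths: ground=8, input=2, coupler=5, output=10
sorted: s=2 (shortest), l=10 (longest), p+q=13
s + l = 12 vs p + q = 13
s + l < p + q (Grashof) with shortest = input link → crank-rocker

crank-rocker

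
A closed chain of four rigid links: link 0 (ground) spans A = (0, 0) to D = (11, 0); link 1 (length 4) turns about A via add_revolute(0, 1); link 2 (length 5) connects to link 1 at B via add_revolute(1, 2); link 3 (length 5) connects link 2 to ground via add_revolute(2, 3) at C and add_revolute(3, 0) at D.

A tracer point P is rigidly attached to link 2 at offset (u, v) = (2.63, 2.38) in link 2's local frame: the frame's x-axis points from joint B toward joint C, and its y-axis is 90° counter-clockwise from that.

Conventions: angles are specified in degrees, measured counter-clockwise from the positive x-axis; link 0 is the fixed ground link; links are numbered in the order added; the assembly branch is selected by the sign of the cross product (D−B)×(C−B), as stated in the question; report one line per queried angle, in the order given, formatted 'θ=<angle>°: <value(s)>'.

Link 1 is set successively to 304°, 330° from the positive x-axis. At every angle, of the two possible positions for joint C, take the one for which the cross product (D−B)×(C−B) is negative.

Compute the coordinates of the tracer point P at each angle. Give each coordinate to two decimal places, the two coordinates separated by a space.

A=(0,0), D=(11.00,0)
θ=304°: B = A + 4.00·(cos304°, sin304°) = (2.2368, -3.3162)
θ=304°: |BD| = 9.3697
θ=304°: circle(B,5.00) ∩ circle(D,5.00): a=4.6848, h=1.7471
θ=304°:   candidates: C₊=(6.0001,-0.0241) cross=16.369; C₋=(7.2367,-3.2921) cross=-16.369
θ=304°:   branch - wants cross < 0 → take C=(7.2367,-3.2921) (cross=-16.369)
θ=304°: ex = (C−B)/|BC| = (1.0000,0.0048); ey = (-0.0048,1.0000)
θ=304°: P = B + 2.63·ex + 2.38·ey = (4.8553,-0.9235)
θ=330°: B = A + 4.00·(cos330°, sin330°) = (3.4641, -2.0000)
θ=330°: |BD| = 7.7968
θ=330°: circle(B,5.00) ∩ circle(D,5.00): a=3.8984, h=3.1309
θ=330°:   candidates: C₊=(6.4289,2.0261) cross=24.411; C₋=(8.0352,-4.0261) cross=-24.411
θ=330°:   branch - wants cross < 0 → take C=(8.0352,-4.0261) (cross=-24.411)
θ=330°: ex = (C−B)/|BC| = (0.9142,-0.4052); ey = (0.4052,0.9142)
θ=330°: P = B + 2.63·ex + 2.38·ey = (6.8329,-0.8899)

θ=304°: 4.86 -0.92
θ=330°: 6.83 -0.89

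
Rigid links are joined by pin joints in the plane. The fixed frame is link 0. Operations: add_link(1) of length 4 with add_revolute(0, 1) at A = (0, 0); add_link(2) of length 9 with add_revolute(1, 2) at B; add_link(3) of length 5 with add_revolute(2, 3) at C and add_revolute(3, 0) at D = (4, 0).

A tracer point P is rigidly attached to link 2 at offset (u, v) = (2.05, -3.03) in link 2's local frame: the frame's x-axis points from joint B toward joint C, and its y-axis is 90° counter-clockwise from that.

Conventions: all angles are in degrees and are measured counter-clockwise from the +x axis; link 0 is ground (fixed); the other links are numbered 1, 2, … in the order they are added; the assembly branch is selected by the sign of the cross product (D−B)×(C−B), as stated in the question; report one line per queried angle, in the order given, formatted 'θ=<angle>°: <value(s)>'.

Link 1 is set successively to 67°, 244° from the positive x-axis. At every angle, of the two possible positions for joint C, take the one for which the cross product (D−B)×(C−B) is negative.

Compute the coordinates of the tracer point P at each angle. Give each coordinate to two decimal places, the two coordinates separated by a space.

A=(0,0), D=(4.00,0)
θ=67°: B = A + 4.00·(cos67°, sin67°) = (1.5629, 3.6820)
θ=67°: |BD| = 4.4155
θ=67°: circle(B,9.00) ∩ circle(D,5.00): a=8.5491, h=2.8131
θ=67°:   candidates: C₊=(8.6273,-1.8942) cross=12.421; C₋=(3.9356,-4.9996) cross=-12.421
θ=67°:   branch - wants cross < 0 → take C=(3.9356,-4.9996) (cross=-12.421)
θ=67°: ex = (C−B)/|BC| = (0.2636,-0.9646); ey = (0.9646,0.2636)
θ=67°: P = B + 2.05·ex + -3.03·ey = (-0.8194,0.9057)
θ=244°: B = A + 4.00·(cos244°, sin244°) = (-1.7535, -3.5952)
θ=244°: |BD| = 6.7844
θ=244°: circle(B,9.00) ∩ circle(D,5.00): a=7.5193, h=4.9457
θ=244°:   candidates: C₊=(2.0024,4.5836) cross=33.553; C₋=(7.2441,-3.8047) cross=-33.553
θ=244°:   branch - wants cross < 0 → take C=(7.2441,-3.8047) (cross=-33.553)
θ=244°: ex = (C−B)/|BC| = (0.9997,-0.0233); ey = (0.0233,0.9997)
θ=244°: P = B + 2.05·ex + -3.03·ey = (0.2254,-6.6721)

θ=67°: -0.82 0.91
θ=244°: 0.23 -6.67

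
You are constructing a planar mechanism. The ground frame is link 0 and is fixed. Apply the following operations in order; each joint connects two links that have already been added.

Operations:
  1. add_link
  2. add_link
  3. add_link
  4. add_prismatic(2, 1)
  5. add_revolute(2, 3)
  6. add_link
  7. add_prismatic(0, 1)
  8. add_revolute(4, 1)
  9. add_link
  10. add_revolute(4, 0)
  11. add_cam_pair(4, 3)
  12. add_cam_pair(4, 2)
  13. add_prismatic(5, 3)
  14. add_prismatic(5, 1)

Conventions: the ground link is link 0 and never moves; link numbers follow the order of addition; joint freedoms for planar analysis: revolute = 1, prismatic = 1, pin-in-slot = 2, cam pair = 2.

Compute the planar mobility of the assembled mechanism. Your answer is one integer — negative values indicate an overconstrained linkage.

link 0 = ground. State L|J1|J2 = 1|0|0
+link1  2|0|0
+link2  3|0|0
+link3  4|0|0
P(2,1) f=1→J1  4|1|0
R(2,3) f=1→J1  4|2|0
+link4  5|2|0
P(0,1) f=1→J1  5|3|0
R(4,1) f=1→J1  5|4|0
+link5  6|4|0
R(4,0) f=1→J1  6|5|0
C(4,3) f=2→J2  6|5|1
C(4,2) f=2→J2  6|5|2
P(5,3) f=1→J1  6|6|2
P(5,1) f=1→J1  6|7|2
M = 3(6−1)−2·7−2 = 15−14−2 = -1

M = -1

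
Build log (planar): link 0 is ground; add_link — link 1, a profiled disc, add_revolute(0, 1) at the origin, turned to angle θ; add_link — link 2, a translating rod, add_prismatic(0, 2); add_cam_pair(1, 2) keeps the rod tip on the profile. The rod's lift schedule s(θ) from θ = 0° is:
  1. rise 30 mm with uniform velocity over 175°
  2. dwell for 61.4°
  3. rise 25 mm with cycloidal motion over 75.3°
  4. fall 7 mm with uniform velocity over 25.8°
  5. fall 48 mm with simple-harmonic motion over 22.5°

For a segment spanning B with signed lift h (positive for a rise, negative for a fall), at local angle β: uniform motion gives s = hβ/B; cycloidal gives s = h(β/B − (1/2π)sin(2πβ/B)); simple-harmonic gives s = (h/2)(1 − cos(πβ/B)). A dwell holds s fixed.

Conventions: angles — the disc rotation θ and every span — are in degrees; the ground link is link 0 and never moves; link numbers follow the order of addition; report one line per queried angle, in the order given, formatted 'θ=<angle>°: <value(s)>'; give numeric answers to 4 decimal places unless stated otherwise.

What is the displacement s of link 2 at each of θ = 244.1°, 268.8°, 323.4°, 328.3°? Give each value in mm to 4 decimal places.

seg 1 [0°–175°] uniform, h=30: full span → s += 30 → s = 30.0000
seg 2 [175°–236.4°] dwell: s stays 30.0000
seg 3 [236.4°–311.7°] cycloidal, h=25: θ=244.1° here. β=7.7, B=75.3. 25·(0.1023 − sin(2π·0.1023)/(2π)) = 0.1723 → s = 30.1723
seg 3 [236.4°–311.7°] cycloidal, h=25: θ=268.8° here. β=32.4, B=75.3. 25·(0.4303 − sin(2π·0.4303)/(2π)) = 9.0692 → s = 39.0692
seg 3 [236.4°–311.7°] cycloidal, h=25: full span → s += 25 → s = 55.0000
seg 4 [311.7°–337.5°] uniform, h=-7: θ=323.4° here. β=11.7, B=25.8. -7·11.7/25.8 = -3.1744 → s = 51.8256
seg 4 [311.7°–337.5°] uniform, h=-7: θ=328.3° here. β=16.6, B=25.8. -7·16.6/25.8 = -4.5039 → s = 50.4961

θ=244.1°: 30.1723
θ=268.8°: 39.0692
θ=323.4°: 51.8256
θ=328.3°: 50.4961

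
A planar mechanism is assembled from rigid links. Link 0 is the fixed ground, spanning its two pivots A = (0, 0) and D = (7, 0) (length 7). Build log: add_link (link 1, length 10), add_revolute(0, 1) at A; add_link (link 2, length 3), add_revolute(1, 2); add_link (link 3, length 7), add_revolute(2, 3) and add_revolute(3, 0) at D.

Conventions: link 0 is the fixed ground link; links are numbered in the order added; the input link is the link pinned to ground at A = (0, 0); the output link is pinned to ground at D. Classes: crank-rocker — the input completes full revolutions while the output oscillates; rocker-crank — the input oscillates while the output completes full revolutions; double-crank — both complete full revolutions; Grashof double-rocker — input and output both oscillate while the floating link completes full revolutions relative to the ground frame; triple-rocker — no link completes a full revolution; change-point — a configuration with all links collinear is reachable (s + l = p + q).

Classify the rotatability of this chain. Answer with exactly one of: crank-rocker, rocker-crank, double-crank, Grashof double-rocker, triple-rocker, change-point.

lengths: ground=7, input=10, coupler=3, output=7
sorted: s=3 (shortest), l=10 (longest), p+q=14
s + l = 13 vs p + q = 14
s + l < p + q (Grashof) with shortest = coupler link → Grashof double-rocker

Grashof double-rocker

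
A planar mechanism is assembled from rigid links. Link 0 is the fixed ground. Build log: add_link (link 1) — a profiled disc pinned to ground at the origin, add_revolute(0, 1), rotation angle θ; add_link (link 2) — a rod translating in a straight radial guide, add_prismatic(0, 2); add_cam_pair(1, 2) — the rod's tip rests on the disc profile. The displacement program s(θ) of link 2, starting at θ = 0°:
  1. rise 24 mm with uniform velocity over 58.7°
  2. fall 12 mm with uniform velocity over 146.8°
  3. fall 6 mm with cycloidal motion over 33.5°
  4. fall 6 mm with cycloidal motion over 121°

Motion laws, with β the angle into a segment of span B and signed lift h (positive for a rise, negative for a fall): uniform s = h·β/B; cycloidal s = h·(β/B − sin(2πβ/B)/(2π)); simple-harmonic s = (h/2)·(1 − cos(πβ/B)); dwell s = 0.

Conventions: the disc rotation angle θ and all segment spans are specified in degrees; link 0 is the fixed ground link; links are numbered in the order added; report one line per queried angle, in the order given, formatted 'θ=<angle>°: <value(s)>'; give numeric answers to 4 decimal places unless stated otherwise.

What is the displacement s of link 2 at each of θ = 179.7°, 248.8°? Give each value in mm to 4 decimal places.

seg 1 [0°–58.7°] uniform, h=24: full span → s += 24 → s = 24.0000
seg 2 [58.7°–205.5°] uniform, h=-12: θ=179.7° here. β=121, B=146.8. -12·121/146.8 = -9.8910 → s = 14.1090
seg 2 [58.7°–205.5°] uniform, h=-12: full span → s += -12 → s = 12.0000
seg 3 [205.5°–239°] cycloidal, h=-6: full span → s += -6 → s = 6.0000
seg 4 [239°–360°] cycloidal, h=-6: θ=248.8° here. β=9.8, B=121. -6·(0.0810 − sin(2π·0.0810)/(2π)) = -0.0207 → s = 5.9793

θ=179.7°: 14.1090
θ=248.8°: 5.9793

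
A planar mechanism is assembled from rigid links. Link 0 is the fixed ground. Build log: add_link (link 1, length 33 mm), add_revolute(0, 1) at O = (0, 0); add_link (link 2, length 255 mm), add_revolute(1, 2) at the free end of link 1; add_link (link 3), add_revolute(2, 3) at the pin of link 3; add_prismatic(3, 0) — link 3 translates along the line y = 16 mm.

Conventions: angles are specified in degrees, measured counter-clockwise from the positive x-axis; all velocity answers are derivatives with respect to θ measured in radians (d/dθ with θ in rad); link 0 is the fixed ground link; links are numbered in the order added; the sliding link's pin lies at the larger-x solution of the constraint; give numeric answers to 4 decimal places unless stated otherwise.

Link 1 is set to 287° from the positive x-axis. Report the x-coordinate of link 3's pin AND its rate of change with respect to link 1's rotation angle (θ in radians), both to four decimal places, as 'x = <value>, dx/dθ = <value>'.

geometry: r = 33 mm, L = 255 mm, e = 16 mm
crank pin P = (r cos θ, r sin θ) = (9.648266, -31.558057)
h = r sin θ − e = -31.558057 − 16 = -47.558057
x = r cos θ + √(L² − h²) = 9.648266 + 250.525909 = 260.174176
dx/dθ = −r sin θ − h·r cos θ/√(L² − h²) (θ in radians; h = -47.558057) = 33.389615

x = 260.1742, dx/dθ = 33.3896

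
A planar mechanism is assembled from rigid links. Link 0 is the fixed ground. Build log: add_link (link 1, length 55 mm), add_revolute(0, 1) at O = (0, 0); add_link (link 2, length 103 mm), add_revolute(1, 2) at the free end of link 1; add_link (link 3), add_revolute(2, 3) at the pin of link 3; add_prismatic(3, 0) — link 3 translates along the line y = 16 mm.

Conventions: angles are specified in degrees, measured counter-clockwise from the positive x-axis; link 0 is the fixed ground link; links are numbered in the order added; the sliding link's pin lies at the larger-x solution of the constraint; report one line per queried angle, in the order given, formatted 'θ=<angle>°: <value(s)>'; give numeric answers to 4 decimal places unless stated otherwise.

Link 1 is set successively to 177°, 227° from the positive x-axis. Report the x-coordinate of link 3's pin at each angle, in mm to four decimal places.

geometry: r = 55 mm, L = 103 mm, e = 16 mm
θ=177°: crank pin P = (r cos θ, r sin θ) = (-54.924624, 2.878478)
θ=177°: h = r sin θ − e = 2.878478 − 16 = -13.121522
θ=177°: x = r cos θ + √(L² − h²) = -54.924624 + 102.160783 = 47.236159
θ=227°: crank pin P = (r cos θ, r sin θ) = (-37.509910, -40.224454)
θ=227°: h = r sin θ − e = -40.224454 − 16 = -56.224454
θ=227°: x = r cos θ + √(L² − h²) = -37.509910 + 86.300700 = 48.790790

θ=177°: 47.2362
θ=227°: 48.7908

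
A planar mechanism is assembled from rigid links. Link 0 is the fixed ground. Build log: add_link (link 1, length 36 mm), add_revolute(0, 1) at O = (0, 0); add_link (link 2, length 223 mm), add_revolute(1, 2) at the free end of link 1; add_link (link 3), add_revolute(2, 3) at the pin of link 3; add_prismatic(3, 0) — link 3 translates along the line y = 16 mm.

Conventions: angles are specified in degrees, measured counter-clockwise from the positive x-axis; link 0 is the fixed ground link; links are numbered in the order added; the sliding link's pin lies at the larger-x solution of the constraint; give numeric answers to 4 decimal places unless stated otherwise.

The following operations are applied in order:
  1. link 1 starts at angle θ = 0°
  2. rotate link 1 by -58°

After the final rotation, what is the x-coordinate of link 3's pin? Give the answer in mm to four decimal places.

geometry: r = 36 mm, L = 223 mm, e = 16 mm; θ starts at 0°
rotate link 1 by -58°: θ ← 0° -58° = -58°
crank pin P = (r cos θ, r sin θ) = (19.077094, -30.529731)
h = r sin θ − e = -30.529731 − 16 = -46.529731
x = r cos θ + √(L² − h²) = 19.077094 + 218.091687 = 237.168781

237.1688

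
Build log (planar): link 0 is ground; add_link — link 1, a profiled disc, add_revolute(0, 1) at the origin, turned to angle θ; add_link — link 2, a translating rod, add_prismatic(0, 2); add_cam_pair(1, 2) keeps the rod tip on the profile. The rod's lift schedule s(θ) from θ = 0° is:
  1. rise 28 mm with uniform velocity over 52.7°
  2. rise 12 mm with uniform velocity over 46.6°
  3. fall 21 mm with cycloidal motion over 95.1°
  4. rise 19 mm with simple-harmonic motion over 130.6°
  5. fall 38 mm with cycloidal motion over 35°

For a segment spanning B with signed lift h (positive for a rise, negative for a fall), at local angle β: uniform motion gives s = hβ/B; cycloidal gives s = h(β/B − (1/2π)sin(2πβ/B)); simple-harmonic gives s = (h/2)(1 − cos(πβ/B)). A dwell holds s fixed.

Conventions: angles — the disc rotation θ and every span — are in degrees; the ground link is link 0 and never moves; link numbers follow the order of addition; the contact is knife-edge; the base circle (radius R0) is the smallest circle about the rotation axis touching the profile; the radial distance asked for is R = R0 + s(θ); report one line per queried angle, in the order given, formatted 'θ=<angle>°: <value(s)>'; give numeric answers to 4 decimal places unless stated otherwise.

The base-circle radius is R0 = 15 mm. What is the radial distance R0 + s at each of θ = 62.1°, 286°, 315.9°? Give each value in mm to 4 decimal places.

seg 1 [0°–52.7°] uniform, h=28: full span → s += 28 → s = 28.0000
seg 2 [52.7°–99.3°] uniform, h=12: θ=62.1° here. β=9.4, B=46.6. 12·9.4/46.6 = 2.4206 → s = 30.4206
seg 2 [52.7°–99.3°] uniform, h=12: full span → s += 12 → s = 40.0000
seg 3 [99.3°–194.4°] cycloidal, h=-21: full span → s += -21 → s = 19.0000
seg 4 [194.4°–325°] simple-harmonic, h=19: θ=286° here. β=91.6, B=130.6. 19/2·(1 − cos(π·0.7014)) = 15.1172 → s = 34.1172
seg 4 [194.4°–325°] simple-harmonic, h=19: θ=315.9° here. β=121.5, B=130.6. 19/2·(1 − cos(π·0.9303)) = 18.7733 → s = 37.7733
θ=62.1°: R = R0 + s = 15 + 30.4206 = 45.4206
θ=286°: R = R0 + s = 15 + 34.1172 = 49.1172
θ=315.9°: R = R0 + s = 15 + 37.7733 = 52.7733

θ=62.1°: 45.4206
θ=286°: 49.1172
θ=315.9°: 52.7733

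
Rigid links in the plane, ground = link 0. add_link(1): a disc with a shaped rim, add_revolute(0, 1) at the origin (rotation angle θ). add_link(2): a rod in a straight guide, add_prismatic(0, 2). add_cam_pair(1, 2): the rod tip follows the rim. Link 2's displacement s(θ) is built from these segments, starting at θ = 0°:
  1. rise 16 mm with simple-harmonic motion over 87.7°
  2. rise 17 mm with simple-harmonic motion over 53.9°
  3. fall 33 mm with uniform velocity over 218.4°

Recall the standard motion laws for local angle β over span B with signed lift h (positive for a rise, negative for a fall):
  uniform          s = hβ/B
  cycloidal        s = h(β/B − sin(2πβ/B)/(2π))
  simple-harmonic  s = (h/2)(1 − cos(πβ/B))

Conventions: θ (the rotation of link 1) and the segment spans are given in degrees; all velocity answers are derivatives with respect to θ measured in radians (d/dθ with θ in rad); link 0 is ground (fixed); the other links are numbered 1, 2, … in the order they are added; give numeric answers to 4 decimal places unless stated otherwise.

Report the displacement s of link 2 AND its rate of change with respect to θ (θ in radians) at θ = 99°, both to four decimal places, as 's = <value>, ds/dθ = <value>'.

segment 1 (0° to 87.7°, simple-harmonic, h = 16) is passed completely: s = 0.0000 + (16) = 16.0000
θ = 99° falls in segment 2 (87.7° to 141.6°, simple-harmonic, h = 17): β = 99 − 87.7 = 11.3°, B = 53.9°; Δs = 17/2·(1 − cos(π·0.2096)) = 1.7779; s = 16.0000 + 1.7779 = 17.7779
velocity in seg [87.7°–141.6°] (simple-harmonic), θ in radians: β = 11.3° = 0.1972 rad, B = 53.9° = 0.9407 rad; ds/dθ = (πh/(2B)) sin(πβ/B) = (π·17/(2·0.9407)) sin(π·0.2096) = 17.373069 mm/rad

s = 17.7779, ds/dθ = 17.3731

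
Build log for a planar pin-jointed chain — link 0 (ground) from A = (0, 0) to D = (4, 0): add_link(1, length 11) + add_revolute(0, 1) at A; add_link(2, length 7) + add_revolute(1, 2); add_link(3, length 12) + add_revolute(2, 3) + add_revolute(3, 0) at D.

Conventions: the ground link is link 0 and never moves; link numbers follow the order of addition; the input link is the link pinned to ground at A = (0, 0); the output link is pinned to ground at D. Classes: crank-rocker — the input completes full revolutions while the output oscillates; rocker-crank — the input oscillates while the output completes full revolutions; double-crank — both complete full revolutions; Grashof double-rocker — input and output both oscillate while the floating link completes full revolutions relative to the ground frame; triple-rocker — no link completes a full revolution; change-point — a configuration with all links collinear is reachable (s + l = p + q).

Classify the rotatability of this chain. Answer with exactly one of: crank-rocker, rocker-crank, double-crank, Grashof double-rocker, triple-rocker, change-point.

lengths: ground=4, input=11, coupler=7, output=12
sorted: s=4 (shortest), l=12 (longest), p+q=18
s + l = 16 vs p + q = 18
s + l < p + q (Grashof) with shortest = ground link → double-crank

double-crank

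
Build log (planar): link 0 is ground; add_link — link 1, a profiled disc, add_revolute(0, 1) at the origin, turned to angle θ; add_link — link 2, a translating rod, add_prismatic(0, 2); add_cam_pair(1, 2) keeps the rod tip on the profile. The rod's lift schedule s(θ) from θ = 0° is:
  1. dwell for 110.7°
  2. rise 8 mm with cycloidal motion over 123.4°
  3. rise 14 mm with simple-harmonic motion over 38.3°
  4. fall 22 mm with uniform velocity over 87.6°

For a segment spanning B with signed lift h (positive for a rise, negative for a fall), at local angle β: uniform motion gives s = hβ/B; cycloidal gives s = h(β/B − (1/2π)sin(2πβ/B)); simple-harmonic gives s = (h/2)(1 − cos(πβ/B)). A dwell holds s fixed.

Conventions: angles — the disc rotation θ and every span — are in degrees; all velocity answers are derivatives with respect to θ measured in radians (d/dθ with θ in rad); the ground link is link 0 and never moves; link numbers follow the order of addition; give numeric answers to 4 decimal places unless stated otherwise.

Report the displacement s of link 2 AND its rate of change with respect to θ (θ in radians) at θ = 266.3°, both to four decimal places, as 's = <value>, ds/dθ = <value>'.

seg 1 [0°–110.7°] dwell: s stays 0.0000
seg 2 [110.7°–234.1°] cycloidal, h=8: full span → s += 8 → s = 8.0000
seg 3 [234.1°–272.4°] simple-harmonic, h=14: θ=266.3° here. β=32.2, B=38.3. 14/2·(1 − cos(π·0.8407)) = 13.1419 → s = 21.1419
velocity in seg [234.1°–272.4°] (simple-harmonic), θ in radians: β = 32.2° = 0.5620 rad, B = 38.3° = 0.6685 rad; ds/dθ = (πh/(2B)) sin(πβ/B) = (π·14/(2·0.6685)) sin(π·0.8407) = 15.782562 mm/rad

s = 21.1419, ds/dθ = 15.7826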